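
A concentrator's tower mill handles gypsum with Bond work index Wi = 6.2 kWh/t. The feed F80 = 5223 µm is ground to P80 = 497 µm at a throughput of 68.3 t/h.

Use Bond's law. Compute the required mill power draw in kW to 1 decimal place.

W = 10·Wi·(P80^(-½) − F80^(-½))
W = 10·6.2·(1/√497 − 1/√5223) = 10·6.2·(0.031019) = 1.9232 kWh/t
P = W·T = 1.9232·68.3 = 131.4 kW

P = 131.4 kW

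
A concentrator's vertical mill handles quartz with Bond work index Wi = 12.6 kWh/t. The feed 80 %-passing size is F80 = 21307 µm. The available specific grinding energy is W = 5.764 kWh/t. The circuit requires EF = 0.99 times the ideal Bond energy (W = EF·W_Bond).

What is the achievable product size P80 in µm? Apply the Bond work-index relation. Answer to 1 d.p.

P80 = 355.2 µm

W = 10 Wi (1/√P80 − 1/√F80)  [Bond]
W_Bond = W / EF = 5.764 / 0.99 = 5.8222 kWh/t
P80^(−½) = W_Bond/(10 Wi) + F80^(−½)
  = 5.8222/(10·12.6) + 1/√21307 = 0.046208 + 0.006851 = 0.053059
P80 = (1/0.053059)² = 18.8470² = 355.21 µm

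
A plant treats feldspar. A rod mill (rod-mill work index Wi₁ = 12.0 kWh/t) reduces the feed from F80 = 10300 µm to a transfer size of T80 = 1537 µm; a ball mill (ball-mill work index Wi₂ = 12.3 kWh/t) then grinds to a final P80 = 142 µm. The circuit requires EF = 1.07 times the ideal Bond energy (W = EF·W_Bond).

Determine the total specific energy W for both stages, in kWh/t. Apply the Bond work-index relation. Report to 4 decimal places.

Bond: W = 10·Wi·(1/√P80 − 1/√F80)
Stage 1 (10300→1537 µm, Wi₁=12.0): W₁ = 10·12.0·(0.025507 − 0.009853) = 1.8785 kWh/t
Stage 2 (1537→142 µm, Wi₂=12.3): W₂ = 10·12.3·(0.083918 − 0.025507) = 7.1845 kWh/t
W = W₁ + W₂ = 1.8785 + 7.1845 = 9.0630 kWh/t
W_actual = 1.07 × 9.0630 = 9.6974 kWh/t

W = 9.6974 kWh/t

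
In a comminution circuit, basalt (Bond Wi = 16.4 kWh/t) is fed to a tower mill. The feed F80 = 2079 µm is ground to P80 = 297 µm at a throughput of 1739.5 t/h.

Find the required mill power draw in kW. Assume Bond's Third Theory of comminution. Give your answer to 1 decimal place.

P = 10296.9 kW

W = 10 Wi / √P80 − 10 Wi / √F80
W = 10·16.4·(1/√297 − 1/√2079) = 10·16.4·(0.036094) = 5.9194 kWh/t
P_mill = W·ṁ = 5.9194·1739.5 = 10296.9 kW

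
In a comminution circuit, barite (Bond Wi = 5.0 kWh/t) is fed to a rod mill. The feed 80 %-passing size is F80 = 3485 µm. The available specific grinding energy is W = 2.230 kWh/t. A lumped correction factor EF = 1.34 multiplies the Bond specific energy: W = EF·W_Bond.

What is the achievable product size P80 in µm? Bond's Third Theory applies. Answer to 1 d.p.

W = 10 Wi / √P80 − 10 Wi / √F80
W_Bond = W / EF = 2.230 / 1.34 = 1.6642 kWh/t
⇒ 1/√P80 = W_Bond/(10·Wi) + 1/√F80
  = 1.6642/(10·5.0) + 1/√3485 = 0.033284 + 0.016939 = 0.050223
P80 = (1/0.050223)² = 19.9112² = 396.46 µm

P80 = 396.5 µm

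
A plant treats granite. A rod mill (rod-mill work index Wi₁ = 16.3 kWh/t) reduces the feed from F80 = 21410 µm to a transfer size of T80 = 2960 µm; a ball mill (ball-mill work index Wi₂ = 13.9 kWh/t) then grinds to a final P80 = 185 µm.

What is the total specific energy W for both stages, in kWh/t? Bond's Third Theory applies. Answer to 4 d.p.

W = 10 Wi (P80^-0.5 − F80^-0.5)
Stage 1 (21410→2960 µm, Wi₁=16.3): W₁ = 10·16.3·(0.018380 − 0.006834) = 1.8820 kWh/t
Stage 2 (2960→185 µm, Wi₂=13.9): W₂ = 10·13.9·(0.073521 − 0.018380) = 7.6646 kWh/t
W = W₁ + W₂ = 1.8820 + 7.6646 = 9.5466 kWh/t

W = 9.5466 kWh/t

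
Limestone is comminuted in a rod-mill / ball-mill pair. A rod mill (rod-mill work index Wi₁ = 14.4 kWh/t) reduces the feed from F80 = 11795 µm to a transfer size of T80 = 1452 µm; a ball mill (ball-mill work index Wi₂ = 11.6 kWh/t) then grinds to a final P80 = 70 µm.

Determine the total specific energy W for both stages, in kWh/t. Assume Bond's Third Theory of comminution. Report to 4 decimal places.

W = 13.2736 kWh/t

W = 10 Wi (1/√P80 − 1/√F80)  [Bond]
Stage 1 (11795→1452 µm, Wi₁=14.4): W₁ = 10·14.4·(0.026243 − 0.009208) = 2.4531 kWh/t
Stage 2 (1452→70 µm, Wi₂=11.6): W₂ = 10·11.6·(0.119523 − 0.026243) = 10.8204 kWh/t
W = W₁ + W₂ = 2.4531 + 10.8204 = 13.2736 kWh/t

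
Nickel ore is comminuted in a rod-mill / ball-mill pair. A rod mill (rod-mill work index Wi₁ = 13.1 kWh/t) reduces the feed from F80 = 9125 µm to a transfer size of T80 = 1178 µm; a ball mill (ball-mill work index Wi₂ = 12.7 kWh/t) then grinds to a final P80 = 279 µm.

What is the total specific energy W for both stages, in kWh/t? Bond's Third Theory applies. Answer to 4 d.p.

W = 10 Wi (P80^-0.5 − F80^-0.5)
Stage 1 (9125→1178 µm, Wi₁=13.1): W₁ = 10·13.1·(0.029136 − 0.010468) = 2.4454 kWh/t
Stage 2 (1178→279 µm, Wi₂=12.7): W₂ = 10·12.7·(0.059868 − 0.029136) = 3.9030 kWh/t
W = W₁ + W₂ = 2.4454 + 3.9030 = 6.3485 kWh/t

W = 6.3485 kWh/t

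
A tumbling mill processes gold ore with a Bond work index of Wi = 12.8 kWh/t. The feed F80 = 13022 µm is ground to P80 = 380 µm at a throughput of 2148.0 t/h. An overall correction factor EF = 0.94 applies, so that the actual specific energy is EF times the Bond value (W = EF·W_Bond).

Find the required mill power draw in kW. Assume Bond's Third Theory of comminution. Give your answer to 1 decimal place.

W = 10·Wi·[P80^(−½) − F80^(−½)]
W = 10·12.8·(1/√380 − 1/√13022) = 10·12.8·(0.042536) = 5.4446 kWh/t
With EF = 0.94: W = 5.4446·0.94 = 5.1179 kWh/t
P_mill = W·ṁ = 5.1179·2148.0 = 10993.3 kW

P = 10993.3 kW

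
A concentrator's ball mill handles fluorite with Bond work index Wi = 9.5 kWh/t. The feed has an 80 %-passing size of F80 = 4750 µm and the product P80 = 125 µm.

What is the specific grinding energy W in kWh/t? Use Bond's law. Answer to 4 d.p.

W = 7.1187 kWh/t

W = 10 Wi / √P80 − 10 Wi / √F80
1/√125 = 0.089443;  1/√4750 = 0.014510
W = 10·9.5·(0.089443 − 0.014510) = 7.1187 kWh/t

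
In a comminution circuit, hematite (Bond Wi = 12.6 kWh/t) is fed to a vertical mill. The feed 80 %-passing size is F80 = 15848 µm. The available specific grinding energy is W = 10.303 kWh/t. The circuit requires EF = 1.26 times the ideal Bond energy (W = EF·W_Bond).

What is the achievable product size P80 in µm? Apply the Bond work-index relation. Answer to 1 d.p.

P80 = 188.5 µm

W_Bond = 10·Wi·(1/√P₈₀ − 1/√F₈₀)
W_Bond = W / EF = 10.303 / 1.26 = 8.1770 kWh/t
⇒ 1/√P80 = W_Bond/(10 Wi) + 1/√F80
  = 8.1770/(10·12.6) + 1/√15848 = 0.064897 + 0.007944 = 0.072840
P80 = (1/0.072840)² = 13.7287² = 188.48 µm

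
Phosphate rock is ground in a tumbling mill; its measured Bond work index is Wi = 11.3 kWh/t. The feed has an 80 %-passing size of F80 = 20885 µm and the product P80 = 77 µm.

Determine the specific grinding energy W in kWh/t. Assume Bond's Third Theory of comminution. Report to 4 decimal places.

W = 12.0956 kWh/t

W = 10 Wi (P80^-0.5 − F80^-0.5)
1/√77 = 0.113961;  1/√20885 = 0.006920
W = 10·11.3·(0.113961 − 0.006920) = 12.0956 kWh/t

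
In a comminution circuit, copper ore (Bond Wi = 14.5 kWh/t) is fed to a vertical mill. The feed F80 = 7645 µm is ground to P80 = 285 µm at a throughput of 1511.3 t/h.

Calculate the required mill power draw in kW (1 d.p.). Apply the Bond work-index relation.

W = 10 Wi / √P80 − 10 Wi / √F80
W = 10·14.5·(1/√285 − 1/√7645) = 10·14.5·(0.047798) = 6.9307 kWh/t
P = W·T = 6.9307·1511.3 = 10474.4 kW

P = 10474.4 kW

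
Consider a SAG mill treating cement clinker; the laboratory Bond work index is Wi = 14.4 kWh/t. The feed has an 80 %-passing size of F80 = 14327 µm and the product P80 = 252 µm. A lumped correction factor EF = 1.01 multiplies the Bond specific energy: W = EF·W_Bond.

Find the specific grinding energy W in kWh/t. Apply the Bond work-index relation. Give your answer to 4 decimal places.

W = 7.9468 kWh/t

W_Bond = 10·Wi·(1/√P₈₀ − 1/√F₈₀)
1/√252 = 0.062994;  1/√14327 = 0.008355
W = 10·14.4·(0.062994 − 0.008355) = 7.8681 kWh/t
W_actual = 1.01 × 7.8681 = 7.9468 kWh/t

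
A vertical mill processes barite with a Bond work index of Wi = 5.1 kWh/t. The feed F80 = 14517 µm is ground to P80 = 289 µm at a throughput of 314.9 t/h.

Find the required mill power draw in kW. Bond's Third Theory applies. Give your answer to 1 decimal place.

W_Bond = 10·Wi·(1/√P₈₀ − 1/√F₈₀)
W = 10·5.1·(1/√289 − 1/√14517) = 10·5.1·(0.050524) = 2.5767 kWh/t
P = W·T = 2.5767·314.9 = 811.4 kW

P = 811.4 kW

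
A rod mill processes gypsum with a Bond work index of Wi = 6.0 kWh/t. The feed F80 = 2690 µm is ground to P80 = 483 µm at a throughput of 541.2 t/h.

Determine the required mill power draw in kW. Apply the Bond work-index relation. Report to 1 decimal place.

P = 851.4 kW

W = 10 Wi / √P80 − 10 Wi / √F80
W = 10·6.0·(1/√483 − 1/√2690) = 10·6.0·(0.026221) = 1.5732 kWh/t
Mill draw = 1.5732 × 541.2 = 851.4 kW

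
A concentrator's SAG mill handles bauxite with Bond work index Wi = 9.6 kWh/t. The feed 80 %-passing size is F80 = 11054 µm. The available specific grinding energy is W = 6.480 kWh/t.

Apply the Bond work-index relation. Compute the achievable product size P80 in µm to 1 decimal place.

W = 10·Wi·[P80^(−½) − F80^(−½)]
⇒ 1/√P80 = W/(10·Wi) + 1/√F80
  = 6.4800/(10·9.6) + 1/√11054 = 0.067500 + 0.009511 = 0.077011
P80 = (1/0.077011)² = 12.9851² = 168.61 µm

P80 = 168.6 µm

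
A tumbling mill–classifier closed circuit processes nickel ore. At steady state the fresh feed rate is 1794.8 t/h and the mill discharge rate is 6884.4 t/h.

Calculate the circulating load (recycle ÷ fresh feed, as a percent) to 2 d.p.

M = F + R at steady state, so:
R = M − F = 6884.4 − 1794.8 = 5089.6 t/h
CL = 100·R/F = 100·5089.6/1794.8 = 283.57 %

CL = 283.57 %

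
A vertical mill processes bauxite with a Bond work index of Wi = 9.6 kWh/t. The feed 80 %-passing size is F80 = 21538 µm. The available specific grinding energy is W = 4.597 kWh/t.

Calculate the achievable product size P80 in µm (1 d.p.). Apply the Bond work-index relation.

P80 = 334.2 µm

W = 10 Wi / √P80 − 10 Wi / √F80
⇒ 1/√P80 = W/(10·Wi) + 1/√F80
  = 4.5970/(10·9.6) + 1/√21538 = 0.047885 + 0.006814 = 0.054699
P80 = (1/0.054699)² = 18.2818² = 334.22 µm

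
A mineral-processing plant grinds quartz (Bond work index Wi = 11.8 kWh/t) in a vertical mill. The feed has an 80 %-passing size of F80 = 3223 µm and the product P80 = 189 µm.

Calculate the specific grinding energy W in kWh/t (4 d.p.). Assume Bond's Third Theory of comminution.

W = 10·Wi·(P80^(-½) − F80^(-½))
1/√189 = 0.072739;  1/√3223 = 0.017614
W = 10·11.8·(0.072739 − 0.017614) = 6.5047 kWh/t

W = 6.5047 kWh/t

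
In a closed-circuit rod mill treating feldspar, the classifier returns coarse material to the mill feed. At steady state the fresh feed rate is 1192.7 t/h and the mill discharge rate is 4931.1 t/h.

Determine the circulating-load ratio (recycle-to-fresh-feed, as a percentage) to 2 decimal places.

Mill node: discharge = fresh + recycle.
R = M − F = 4931.1 − 1192.7 = 3738.4 t/h
CL = 100·R/F = 100·3738.4/1192.7 = 313.44 %

CL = 313.44 %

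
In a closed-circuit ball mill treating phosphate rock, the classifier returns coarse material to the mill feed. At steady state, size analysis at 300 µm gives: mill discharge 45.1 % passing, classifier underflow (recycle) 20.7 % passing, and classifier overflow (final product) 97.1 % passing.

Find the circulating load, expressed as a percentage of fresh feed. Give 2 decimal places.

Mass balance on the −300 µm fraction:
(1+r)d = ru + o → r = (o−d)/(d−u)
r = (97.1 − 45.1)/(45.1 − 20.7) = 52.0/24.4 = 2.1311
CL = 100·r = 213.11 %

CL = 213.11 %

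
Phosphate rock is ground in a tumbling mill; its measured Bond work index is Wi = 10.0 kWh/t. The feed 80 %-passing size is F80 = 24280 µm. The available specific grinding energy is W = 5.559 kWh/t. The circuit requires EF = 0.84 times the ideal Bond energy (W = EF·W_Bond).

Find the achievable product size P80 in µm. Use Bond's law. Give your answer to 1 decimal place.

Bond: W = 10·Wi·(1/√P80 − 1/√F80)
W_Bond = W / EF = 5.559 / 0.84 = 6.6179 kWh/t
P80^-0.5 = F80^-0.5 + W_Bond/(10 Wi)
  = 6.6179/(10·10.0) + 1/√24280 = 0.066179 + 0.006418 = 0.072596
P80 = (1/0.072596)² = 13.7748² = 189.75 µm

P80 = 189.7 µm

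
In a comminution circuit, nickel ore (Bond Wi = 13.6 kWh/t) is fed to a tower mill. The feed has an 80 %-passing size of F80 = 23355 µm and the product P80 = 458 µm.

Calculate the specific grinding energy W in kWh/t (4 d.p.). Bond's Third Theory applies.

W = 10 Wi / √P80 − 10 Wi / √F80
1/√458 = 0.046727;  1/√23355 = 0.006543
W = 10·13.6·(0.046727 − 0.006543) = 5.4649 kWh/t

W = 5.4649 kWh/t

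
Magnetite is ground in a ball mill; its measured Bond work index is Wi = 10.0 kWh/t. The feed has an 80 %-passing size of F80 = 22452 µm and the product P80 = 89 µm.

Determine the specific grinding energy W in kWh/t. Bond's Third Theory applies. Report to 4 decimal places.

W = 9.9326 kWh/t

W = 10·Wi·(P80^(-½) − F80^(-½))
1/√89 = 0.106000;  1/√22452 = 0.006674
W = 10·10.0·(0.106000 − 0.006674) = 9.9326 kWh/t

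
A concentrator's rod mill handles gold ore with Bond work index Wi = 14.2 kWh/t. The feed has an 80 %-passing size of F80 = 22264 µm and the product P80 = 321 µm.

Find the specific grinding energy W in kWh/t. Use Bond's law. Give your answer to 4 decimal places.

W = 10·Wi·[P80^(−½) − F80^(−½)]
1/√321 = 0.055815;  1/√22264 = 0.006702
W = 10·14.2·(0.055815 − 0.006702) = 6.9740 kWh/t

W = 6.9740 kWh/t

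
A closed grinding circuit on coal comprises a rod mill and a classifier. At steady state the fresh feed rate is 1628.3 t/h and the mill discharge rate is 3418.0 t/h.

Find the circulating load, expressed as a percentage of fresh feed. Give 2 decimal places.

CL = 109.91 %

Discharge = new feed + return, hence
R = M − F = 3418.0 − 1628.3 = 1789.7 t/h
CL = 100·R/F = 100·1789.7/1628.3 = 109.91 %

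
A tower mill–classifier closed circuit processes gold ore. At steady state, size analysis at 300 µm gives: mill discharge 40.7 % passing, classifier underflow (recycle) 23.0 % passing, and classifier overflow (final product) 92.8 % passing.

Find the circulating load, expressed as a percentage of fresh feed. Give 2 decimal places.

Mass balance on the −300 µm fraction:
(1+r)d = ru + o → r = (o−d)/(d−u)
r = (92.8 − 40.7)/(40.7 − 23.0) = 52.1/17.7 = 2.9435
CL = 100·r = 294.35 %

CL = 294.35 %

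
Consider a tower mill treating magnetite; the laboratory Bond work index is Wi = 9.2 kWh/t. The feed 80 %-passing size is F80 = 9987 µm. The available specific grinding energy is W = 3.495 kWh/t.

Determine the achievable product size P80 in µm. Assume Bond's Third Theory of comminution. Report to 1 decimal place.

W = 10 Wi (1/√P80 − 1/√F80)  [Bond]
⇒ 1/√P80 = W/(10·Wi) + 1/√F80
  = 3.4950/(10·9.2) + 1/√9987 = 0.037989 + 0.010007 = 0.047996
P80 = (1/0.047996)² = 20.8352² = 434.11 µm

P80 = 434.1 µm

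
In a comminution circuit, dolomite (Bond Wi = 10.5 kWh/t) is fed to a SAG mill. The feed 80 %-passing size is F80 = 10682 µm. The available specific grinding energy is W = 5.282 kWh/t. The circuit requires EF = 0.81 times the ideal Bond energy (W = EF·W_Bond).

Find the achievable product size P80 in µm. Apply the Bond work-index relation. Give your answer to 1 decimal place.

W = 10 Wi (1/√P80 − 1/√F80)  [Bond]
W_Bond = W / EF = 5.282 / 0.81 = 6.5210 kWh/t
P80^-0.5 = F80^-0.5 + W_Bond/(10 Wi)
  = 6.5210/(10·10.5) + 1/√10682 = 0.062105 + 0.009676 = 0.071780
P80 = (1/0.071780)² = 13.9314² = 194.08 µm

P80 = 194.1 µm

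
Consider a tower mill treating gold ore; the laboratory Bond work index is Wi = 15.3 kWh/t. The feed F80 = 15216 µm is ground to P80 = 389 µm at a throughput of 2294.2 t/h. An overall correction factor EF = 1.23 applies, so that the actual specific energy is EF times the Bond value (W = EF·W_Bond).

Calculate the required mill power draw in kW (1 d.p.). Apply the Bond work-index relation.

P = 18390.3 kW

W = 10 Wi / √P80 − 10 Wi / √F80
W = 10·15.3·(1/√389 − 1/√15216) = 10·15.3·(0.042595) = 6.5171 kWh/t
Corrected W = EF·W_Bond = 1.23·6.5171 = 8.0160 kWh/t
P_mill = W·ṁ = 8.0160·2294.2 = 18390.3 kW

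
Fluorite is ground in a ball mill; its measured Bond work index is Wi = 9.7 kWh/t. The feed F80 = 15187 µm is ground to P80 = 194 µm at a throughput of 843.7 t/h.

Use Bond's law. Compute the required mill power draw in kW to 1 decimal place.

P = 5211.6 kW

W_Bond = 10·Wi·(1/√P₈₀ − 1/√F₈₀)
W = 10·9.7·(1/√194 − 1/√15187) = 10·9.7·(0.063681) = 6.1771 kWh/t
P = W·T = 6.1771·843.7 = 5211.6 kW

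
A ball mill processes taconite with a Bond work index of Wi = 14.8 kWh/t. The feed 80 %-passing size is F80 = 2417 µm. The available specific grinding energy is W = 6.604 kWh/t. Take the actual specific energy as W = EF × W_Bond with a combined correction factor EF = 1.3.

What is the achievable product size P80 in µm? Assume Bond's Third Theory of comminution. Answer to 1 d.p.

P80 = 334.6 µm

W = 10 Wi (P80^-0.5 − F80^-0.5)
W_Bond = W / EF = 6.604 / 1.3 = 5.0800 kWh/t
P80^-0.5 = F80^-0.5 + W_Bond/(10 Wi)
  = 5.0800/(10·14.8) + 1/√2417 = 0.034324 + 0.020341 = 0.054665
P80 = (1/0.054665)² = 18.2933² = 334.64 µm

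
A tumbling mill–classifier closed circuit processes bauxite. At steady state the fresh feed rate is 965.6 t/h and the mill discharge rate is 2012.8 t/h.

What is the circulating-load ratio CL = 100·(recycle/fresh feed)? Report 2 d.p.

Mill node: discharge = fresh + recycle.
R = M − F = 2012.8 − 965.6 = 1047.2 t/h
CL = 100·R/F = 100·1047.2/965.6 = 108.45 %

CL = 108.45 %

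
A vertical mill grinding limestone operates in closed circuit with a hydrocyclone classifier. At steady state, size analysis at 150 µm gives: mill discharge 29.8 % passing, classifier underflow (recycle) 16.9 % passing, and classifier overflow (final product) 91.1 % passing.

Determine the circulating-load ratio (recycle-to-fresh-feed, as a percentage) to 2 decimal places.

Two-product formula at 150 µm:
(1+r)d = ru + o → r = (o−d)/(d−u)
r = (91.1 − 29.8)/(29.8 − 16.9) = 61.3/12.9 = 4.7519
CL = 100·r = 475.19 %

CL = 475.19 %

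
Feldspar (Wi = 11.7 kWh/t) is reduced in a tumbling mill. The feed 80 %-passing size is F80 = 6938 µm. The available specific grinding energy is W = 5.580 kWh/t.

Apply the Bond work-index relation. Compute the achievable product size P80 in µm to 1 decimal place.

W = 10·Wi·(P80^(-½) − F80^(-½))
P80^(−½) = W/(10 Wi) + F80^(−½)
  = 5.5800/(10·11.7) + 1/√6938 = 0.047692 + 0.012006 = 0.059698
P80 = (1/0.059698)² = 16.7510² = 280.60 µm

P80 = 280.6 µm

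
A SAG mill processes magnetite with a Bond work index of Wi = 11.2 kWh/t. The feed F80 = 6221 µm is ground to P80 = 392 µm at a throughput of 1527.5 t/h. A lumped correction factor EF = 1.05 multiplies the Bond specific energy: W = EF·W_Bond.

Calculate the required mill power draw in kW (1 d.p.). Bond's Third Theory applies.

Bond:  W = 10 Wi (1/√P − 1/√F)
W = 10·11.2·(1/√392 − 1/√6221) = 10·11.2·(0.037829) = 4.2369 kWh/t
With EF = 1.05: W = 4.2369·1.05 = 4.4487 kWh/t
Mill draw = 4.4487 × 1527.5 = 6795.4 kW

P = 6795.4 kW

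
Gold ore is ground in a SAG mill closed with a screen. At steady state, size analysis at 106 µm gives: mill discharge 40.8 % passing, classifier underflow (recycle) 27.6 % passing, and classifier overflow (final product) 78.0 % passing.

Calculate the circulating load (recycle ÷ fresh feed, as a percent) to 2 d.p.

Let r = R/F. Size balance at 106 µm:
(1+r)d = ru + o → r = (o−d)/(d−u)
r = (78.0 − 40.8)/(40.8 − 27.6) = 37.2/13.2 = 2.8182
CL = 100·r = 281.82 %

CL = 281.82 %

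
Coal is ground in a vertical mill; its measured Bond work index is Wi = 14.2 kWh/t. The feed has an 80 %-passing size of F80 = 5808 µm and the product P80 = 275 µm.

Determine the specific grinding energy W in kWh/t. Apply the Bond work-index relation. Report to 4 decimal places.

W = 10·Wi·[P80^(−½) − F80^(−½)]
1/√275 = 0.060302;  1/√5808 = 0.013122
W = 10·14.2·(0.060302 − 0.013122) = 6.6997 kWh/t

W = 6.6997 kWh/t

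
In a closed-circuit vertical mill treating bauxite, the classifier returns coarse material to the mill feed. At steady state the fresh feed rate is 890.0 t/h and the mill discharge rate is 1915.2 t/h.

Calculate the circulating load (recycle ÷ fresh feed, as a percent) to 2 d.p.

Steady state: M = F + R.
R = M − F = 1915.2 − 890.0 = 1025.2 t/h
CL = 100·R/F = 100·1025.2/890.0 = 115.19 %

CL = 115.19 %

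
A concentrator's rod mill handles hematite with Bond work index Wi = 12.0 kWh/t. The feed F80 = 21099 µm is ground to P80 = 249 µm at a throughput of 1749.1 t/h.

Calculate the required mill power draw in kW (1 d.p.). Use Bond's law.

W_Bond = 10·Wi·(1/√P₈₀ − 1/√F₈₀)
W = 10·12.0·(1/√249 − 1/√21099) = 10·12.0·(0.056488) = 6.7786 kWh/t
P = W·T = 6.7786·1749.1 = 11856.4 kW

P = 11856.4 kW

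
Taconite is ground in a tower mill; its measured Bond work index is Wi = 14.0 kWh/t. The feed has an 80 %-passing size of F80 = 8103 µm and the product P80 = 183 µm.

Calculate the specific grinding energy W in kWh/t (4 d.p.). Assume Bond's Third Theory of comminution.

W = 8.7938 kWh/t

W = 10·Wi·(P80^(-½) − F80^(-½))
1/√183 = 0.073922;  1/√8103 = 0.011109
W = 10·14.0·(0.073922 − 0.011109) = 8.7938 kWh/t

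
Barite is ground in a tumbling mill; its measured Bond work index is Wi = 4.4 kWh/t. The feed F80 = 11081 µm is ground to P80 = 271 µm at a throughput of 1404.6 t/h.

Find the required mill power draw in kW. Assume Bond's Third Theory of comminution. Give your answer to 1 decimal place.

P = 3167.1 kW

W = 10 Wi (P80^-0.5 − F80^-0.5)
W = 10·4.4·(1/√271 − 1/√11081) = 10·4.4·(0.051246) = 2.2548 kWh/t
P = W·T = 2.2548·1404.6 = 3167.1 kW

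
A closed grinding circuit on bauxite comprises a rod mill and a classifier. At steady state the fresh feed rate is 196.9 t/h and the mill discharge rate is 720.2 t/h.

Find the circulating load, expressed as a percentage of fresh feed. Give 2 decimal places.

Mill node: discharge = fresh + recycle.
R = M − F = 720.2 − 196.9 = 523.3 t/h
CL = 100·R/F = 100·523.3/196.9 = 265.77 %

CL = 265.77 %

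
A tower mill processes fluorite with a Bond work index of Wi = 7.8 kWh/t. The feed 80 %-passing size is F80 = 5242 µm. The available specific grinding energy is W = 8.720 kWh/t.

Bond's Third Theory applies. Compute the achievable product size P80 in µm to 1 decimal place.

W_Bond = 10·Wi·(1/√P₈₀ − 1/√F₈₀)
⇒ 1/√P80 = W/(10 Wi) + 1/√F80
  = 8.7200/(10·7.8) + 1/√5242 = 0.111795 + 0.013812 = 0.125607
P80 = (1/0.125607)² = 7.9614² = 63.38 µm

P80 = 63.4 µm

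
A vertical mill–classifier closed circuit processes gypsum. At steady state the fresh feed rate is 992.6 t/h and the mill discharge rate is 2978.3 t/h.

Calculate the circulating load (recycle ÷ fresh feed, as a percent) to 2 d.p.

CL = 200.05 %

Mill node: discharge = fresh + recycle.
R = M − F = 2978.3 − 992.6 = 1985.7 t/h
CL = 100·R/F = 100·1985.7/992.6 = 200.05 %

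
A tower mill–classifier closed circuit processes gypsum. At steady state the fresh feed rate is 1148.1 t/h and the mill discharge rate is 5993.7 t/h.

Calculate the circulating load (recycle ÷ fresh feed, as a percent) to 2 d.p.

Discharge = new feed + return, hence
R = M − F = 5993.7 − 1148.1 = 4845.6 t/h
CL = 100·R/F = 100·4845.6/1148.1 = 422.05 %

CL = 422.05 %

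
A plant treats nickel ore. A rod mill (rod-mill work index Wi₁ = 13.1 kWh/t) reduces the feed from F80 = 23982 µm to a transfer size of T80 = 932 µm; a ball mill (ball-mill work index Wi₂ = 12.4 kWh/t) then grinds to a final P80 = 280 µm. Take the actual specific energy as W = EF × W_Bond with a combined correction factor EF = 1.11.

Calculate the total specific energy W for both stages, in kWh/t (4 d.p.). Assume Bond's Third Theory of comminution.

W = 10 Wi (1/√P80 − 1/√F80)  [Bond]
Stage 1 (23982→932 µm, Wi₁=13.1): W₁ = 10·13.1·(0.032756 − 0.006457) = 3.4451 kWh/t
Stage 2 (932→280 µm, Wi₂=12.4): W₂ = 10·12.4·(0.059761 − 0.032756) = 3.3487 kWh/t
W = W₁ + W₂ = 3.4451 + 3.3487 = 6.7938 kWh/t
W_actual = 1.11 × 6.7938 = 7.5411 kWh/t

W = 7.5411 kWh/t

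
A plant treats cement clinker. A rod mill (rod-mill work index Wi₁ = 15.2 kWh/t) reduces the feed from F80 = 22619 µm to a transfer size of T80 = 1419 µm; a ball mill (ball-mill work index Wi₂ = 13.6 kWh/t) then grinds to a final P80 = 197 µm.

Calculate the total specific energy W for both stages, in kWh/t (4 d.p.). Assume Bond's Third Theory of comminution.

W = 9.1037 kWh/t

Bond:  W = 10 Wi (1/√P − 1/√F)
Stage 1 (22619→1419 µm, Wi₁=15.2): W₁ = 10·15.2·(0.026547 − 0.006649) = 3.0244 kWh/t
Stage 2 (1419→197 µm, Wi₂=13.6): W₂ = 10·13.6·(0.071247 − 0.026547) = 6.0793 kWh/t
W = W₁ + W₂ = 3.0244 + 6.0793 = 9.1037 kWh/t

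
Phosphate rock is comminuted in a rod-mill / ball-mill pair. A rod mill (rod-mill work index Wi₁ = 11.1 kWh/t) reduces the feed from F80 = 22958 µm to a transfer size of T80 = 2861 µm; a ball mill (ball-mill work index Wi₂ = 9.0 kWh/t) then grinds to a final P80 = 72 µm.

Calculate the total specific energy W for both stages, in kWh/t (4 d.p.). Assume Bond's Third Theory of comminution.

W = 10.2666 kWh/t

Bond:  W = 10 Wi (1/√P − 1/√F)
Stage 1 (22958→2861 µm, Wi₁=11.1): W₁ = 10·11.1·(0.018696 − 0.006600) = 1.3426 kWh/t
Stage 2 (2861→72 µm, Wi₂=9.0): W₂ = 10·9.0·(0.117851 − 0.018696) = 8.9240 kWh/t
W = W₁ + W₂ = 1.3426 + 8.9240 = 10.2666 kWh/t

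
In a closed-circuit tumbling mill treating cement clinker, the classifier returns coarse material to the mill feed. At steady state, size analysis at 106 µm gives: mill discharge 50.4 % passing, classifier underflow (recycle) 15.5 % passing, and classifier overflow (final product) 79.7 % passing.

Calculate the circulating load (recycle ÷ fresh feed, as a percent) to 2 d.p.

Mass balance on the −106 µm fraction:
Fd + Rd = Ru + Fo ⇒ R/F = (o−d)/(d−u)
r = (79.7 − 50.4)/(50.4 − 15.5) = 29.3/34.9 = 0.8395
CL = 100·r = 83.95 %

CL = 83.95 %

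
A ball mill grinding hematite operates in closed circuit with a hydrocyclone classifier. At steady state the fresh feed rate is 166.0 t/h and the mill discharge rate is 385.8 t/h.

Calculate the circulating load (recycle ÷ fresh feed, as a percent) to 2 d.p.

CL = 132.41 %

Steady state: M = F + R.
R = M − F = 385.8 − 166.0 = 219.8 t/h
CL = 100·R/F = 100·219.8/166.0 = 132.41 %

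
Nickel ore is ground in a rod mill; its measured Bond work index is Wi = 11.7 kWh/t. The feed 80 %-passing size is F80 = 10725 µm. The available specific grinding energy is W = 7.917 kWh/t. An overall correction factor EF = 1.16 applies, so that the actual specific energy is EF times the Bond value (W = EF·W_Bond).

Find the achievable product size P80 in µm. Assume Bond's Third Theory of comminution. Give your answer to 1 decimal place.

P80 = 216.3 µm

W = 10·Wi·[P80^(−½) − F80^(−½)]
W_Bond = W / EF = 7.917 / 1.16 = 6.8250 kWh/t
P80^-0.5 = F80^-0.5 + W_Bond/(10 Wi)
  = 6.8250/(10·11.7) + 1/√10725 = 0.058333 + 0.009656 = 0.067989
P80 = (1/0.067989)² = 14.7082² = 216.33 µm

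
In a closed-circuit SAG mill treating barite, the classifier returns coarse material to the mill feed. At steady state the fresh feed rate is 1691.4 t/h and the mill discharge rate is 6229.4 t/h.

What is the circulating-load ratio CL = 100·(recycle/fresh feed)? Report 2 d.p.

CL = 268.30 %

Mill node: discharge = fresh + recycle.
R = M − F = 6229.4 − 1691.4 = 4538.0 t/h
CL = 100·R/F = 100·4538.0/1691.4 = 268.30 %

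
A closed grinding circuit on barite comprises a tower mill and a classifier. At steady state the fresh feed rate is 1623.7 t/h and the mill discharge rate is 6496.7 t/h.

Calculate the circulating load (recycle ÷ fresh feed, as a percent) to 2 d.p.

CL = 300.12 %

M = F + R at steady state, so:
R = M − F = 6496.7 − 1623.7 = 4873.0 t/h
CL = 100·R/F = 100·4873.0/1623.7 = 300.12 %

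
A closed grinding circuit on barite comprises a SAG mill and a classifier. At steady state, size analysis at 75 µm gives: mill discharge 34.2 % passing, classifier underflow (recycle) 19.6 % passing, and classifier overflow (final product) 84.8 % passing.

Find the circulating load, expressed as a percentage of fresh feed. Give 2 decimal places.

CL = 346.58 %

Two-product formula at 75 µm:
r = (o − d)/(d − u)
r = (84.8 − 34.2)/(34.2 − 19.6) = 50.6/14.6 = 3.4658
CL = 100·r = 346.58 %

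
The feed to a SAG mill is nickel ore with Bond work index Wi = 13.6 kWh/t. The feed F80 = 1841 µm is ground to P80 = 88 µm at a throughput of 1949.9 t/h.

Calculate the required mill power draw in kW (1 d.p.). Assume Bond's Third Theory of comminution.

W = 10·Wi·[P80^(−½) − F80^(−½)]
W = 10·13.6·(1/√88 − 1/√1841) = 10·13.6·(0.083294) = 11.3280 kWh/t
Power = W × throughput = 11.3280 kWh/t × 1949.9 t/h = 22088.5 kW

P = 22088.5 kW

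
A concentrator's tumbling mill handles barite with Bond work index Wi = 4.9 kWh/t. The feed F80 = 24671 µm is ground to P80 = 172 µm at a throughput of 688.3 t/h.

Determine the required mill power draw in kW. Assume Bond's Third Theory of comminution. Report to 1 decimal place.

W = 10 Wi (P80^-0.5 − F80^-0.5)
W = 10·4.9·(1/√172 − 1/√24671) = 10·4.9·(0.069883) = 3.4243 kWh/t
P = W·T = 3.4243·688.3 = 2356.9 kW

P = 2356.9 kW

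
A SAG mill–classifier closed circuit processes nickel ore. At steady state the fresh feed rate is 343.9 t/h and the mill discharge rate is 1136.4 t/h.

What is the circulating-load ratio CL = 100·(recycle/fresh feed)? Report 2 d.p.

M = F + R at steady state, so:
R = M − F = 1136.4 − 343.9 = 792.5 t/h
CL = 100·R/F = 100·792.5/343.9 = 230.44 %

CL = 230.44 %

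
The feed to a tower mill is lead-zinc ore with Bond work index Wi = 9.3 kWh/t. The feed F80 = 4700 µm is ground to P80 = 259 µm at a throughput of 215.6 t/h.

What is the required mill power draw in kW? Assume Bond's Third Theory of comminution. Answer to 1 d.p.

P = 953.4 kW

Bond:  W = 10 Wi (1/√P − 1/√F)
W = 10·9.3·(1/√259 − 1/√4700) = 10·9.3·(0.047550) = 4.4222 kWh/t
P_mill = W·ṁ = 4.4222·215.6 = 953.4 kW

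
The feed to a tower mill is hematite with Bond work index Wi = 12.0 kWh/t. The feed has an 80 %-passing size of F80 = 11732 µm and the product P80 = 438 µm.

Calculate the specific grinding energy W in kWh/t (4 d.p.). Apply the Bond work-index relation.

W = 4.6259 kWh/t

Bond: W = 10·Wi·(1/√P80 − 1/√F80)
1/√438 = 0.047782;  1/√11732 = 0.009232
W = 10·12.0·(0.047782 − 0.009232) = 4.6259 kWh/t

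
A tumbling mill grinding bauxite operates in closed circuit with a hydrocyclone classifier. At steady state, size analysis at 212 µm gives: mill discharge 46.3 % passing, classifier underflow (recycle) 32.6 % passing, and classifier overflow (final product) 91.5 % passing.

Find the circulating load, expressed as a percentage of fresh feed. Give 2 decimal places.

CL = 329.93 %

Classifier node, passing 212 µm:
(1+r)·d = r·u + o ⇒ r = (o−d)/(d−u)
r = (91.5 − 46.3)/(46.3 − 32.6) = 45.2/13.7 = 3.2993
CL = 100·r = 329.93 %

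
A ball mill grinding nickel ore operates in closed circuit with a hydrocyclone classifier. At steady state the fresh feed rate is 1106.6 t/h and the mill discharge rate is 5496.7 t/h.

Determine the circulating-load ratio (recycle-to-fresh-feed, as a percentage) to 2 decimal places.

CL = 396.72 %

Steady state: M = F + R.
R = M − F = 5496.7 − 1106.6 = 4390.1 t/h
CL = 100·R/F = 100·4390.1/1106.6 = 396.72 %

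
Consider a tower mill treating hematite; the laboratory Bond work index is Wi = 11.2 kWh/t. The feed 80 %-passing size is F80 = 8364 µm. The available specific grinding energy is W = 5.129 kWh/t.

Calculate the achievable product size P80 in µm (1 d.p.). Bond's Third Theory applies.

P80 = 310.7 µm

W = 10 Wi (P80^-0.5 − F80^-0.5)
1/√P80 = 1/√F80 + W/(10·Wi)
  = 5.1290/(10·11.2) + 1/√8364 = 0.045795 + 0.010934 = 0.056729
P80 = (1/0.056729)² = 17.6277² = 310.73 µm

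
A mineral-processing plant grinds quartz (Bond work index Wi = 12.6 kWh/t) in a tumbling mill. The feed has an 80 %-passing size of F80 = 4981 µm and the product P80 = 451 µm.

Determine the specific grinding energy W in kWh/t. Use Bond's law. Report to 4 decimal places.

Bond: W = 10·Wi·(1/√P80 − 1/√F80)
1/√451 = 0.047088;  1/√4981 = 0.014169
W = 10·12.6·(0.047088 − 0.014169) = 4.1478 kWh/t

W = 4.1478 kWh/t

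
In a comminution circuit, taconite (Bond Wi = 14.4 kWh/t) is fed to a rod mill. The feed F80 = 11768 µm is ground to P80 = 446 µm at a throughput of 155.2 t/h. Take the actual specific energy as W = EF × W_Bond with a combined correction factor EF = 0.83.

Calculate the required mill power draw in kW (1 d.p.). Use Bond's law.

W = 10 Wi (1/√P80 − 1/√F80)  [Bond]
W = 10·14.4·(1/√446 − 1/√11768) = 10·14.4·(0.038133) = 5.4912 kWh/t
Corrected W = EF·W_Bond = 0.83·5.4912 = 4.5577 kWh/t
Mill draw = 4.5577 × 155.2 = 707.4 kW

P = 707.4 kW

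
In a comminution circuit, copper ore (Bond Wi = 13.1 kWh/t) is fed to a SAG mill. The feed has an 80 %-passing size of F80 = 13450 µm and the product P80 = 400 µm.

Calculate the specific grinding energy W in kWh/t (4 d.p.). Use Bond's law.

W = 10 Wi (P80^-0.5 − F80^-0.5)
1/√400 = 0.050000;  1/√13450 = 0.008623
W = 10·13.1·(0.050000 − 0.008623) = 5.4204 kWh/t

W = 5.4204 kWh/t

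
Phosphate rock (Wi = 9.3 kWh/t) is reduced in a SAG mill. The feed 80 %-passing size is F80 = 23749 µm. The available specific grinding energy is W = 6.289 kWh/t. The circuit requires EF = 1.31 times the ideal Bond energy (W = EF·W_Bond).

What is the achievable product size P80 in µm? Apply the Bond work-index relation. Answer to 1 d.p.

P80 = 296.1 µm

W_Bond = 10·Wi·(1/√P₈₀ − 1/√F₈₀)
W_Bond = W / EF = 6.289 / 1.31 = 4.8008 kWh/t
1/√P80 = 1/√F80 + W_Bond/(10·Wi)
  = 4.8008/(10·9.3) + 1/√23749 = 0.051621 + 0.006489 = 0.058110
P80 = (1/0.058110)² = 17.2087² = 296.14 µm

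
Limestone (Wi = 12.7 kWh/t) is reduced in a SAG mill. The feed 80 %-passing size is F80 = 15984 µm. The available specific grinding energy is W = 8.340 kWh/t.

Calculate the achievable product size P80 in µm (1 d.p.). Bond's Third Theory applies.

P80 = 184.7 µm

W = 10·Wi·(P80^(-½) − F80^(-½))
⇒ 1/√P80 = W/(10 Wi) + 1/√F80
  = 8.3400/(10·12.7) + 1/√15984 = 0.065669 + 0.007910 = 0.073579
P80 = (1/0.073579)² = 13.5908² = 184.71 µm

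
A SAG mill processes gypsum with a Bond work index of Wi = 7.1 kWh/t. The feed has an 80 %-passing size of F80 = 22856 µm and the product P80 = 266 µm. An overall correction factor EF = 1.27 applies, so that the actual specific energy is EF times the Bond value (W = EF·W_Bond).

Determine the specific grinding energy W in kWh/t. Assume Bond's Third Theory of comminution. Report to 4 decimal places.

W = 4.9322 kWh/t

Bond: W = 10·Wi·(1/√P80 − 1/√F80)
1/√266 = 0.061314;  1/√22856 = 0.006615
W = 10·7.1·(0.061314 − 0.006615) = 3.8837 kWh/t
With EF = 1.27: W = 3.8837·1.27 = 4.9322 kWh/t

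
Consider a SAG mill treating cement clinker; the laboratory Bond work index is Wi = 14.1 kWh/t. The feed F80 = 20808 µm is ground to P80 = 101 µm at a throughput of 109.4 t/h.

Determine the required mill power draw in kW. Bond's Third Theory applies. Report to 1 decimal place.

P = 1427.9 kW

W = 10 Wi / √P80 − 10 Wi / √F80
W = 10·14.1·(1/√101 − 1/√20808) = 10·14.1·(0.092571) = 13.0526 kWh/t
P_mill = W·ṁ = 13.0526·109.4 = 1427.9 kW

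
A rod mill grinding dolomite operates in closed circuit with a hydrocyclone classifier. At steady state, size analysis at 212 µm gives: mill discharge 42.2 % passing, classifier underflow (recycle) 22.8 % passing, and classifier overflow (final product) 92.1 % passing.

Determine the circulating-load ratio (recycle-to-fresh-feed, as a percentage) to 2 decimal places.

CL = 257.22 %

Let r = R/F. Size balance at 212 µm:
r = (o − d)/(d − u)
r = (92.1 − 42.2)/(42.2 − 22.8) = 49.9/19.4 = 2.5722
CL = 100·r = 257.22 %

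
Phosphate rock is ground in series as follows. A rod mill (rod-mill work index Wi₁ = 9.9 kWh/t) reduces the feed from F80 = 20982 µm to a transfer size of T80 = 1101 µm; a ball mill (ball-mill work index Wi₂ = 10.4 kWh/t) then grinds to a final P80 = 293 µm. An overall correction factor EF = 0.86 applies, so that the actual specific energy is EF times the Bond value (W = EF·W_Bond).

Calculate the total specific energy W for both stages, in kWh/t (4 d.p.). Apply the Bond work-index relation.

W = 4.5078 kWh/t

W = 10 Wi / √P80 − 10 Wi / √F80
Stage 1 (20982→1101 µm, Wi₁=9.9): W₁ = 10·9.9·(0.030137 − 0.006904) = 2.3001 kWh/t
Stage 2 (1101→293 µm, Wi₂=10.4): W₂ = 10·10.4·(0.058421 − 0.030137) = 2.9415 kWh/t
W = W₁ + W₂ = 2.3001 + 2.9415 = 5.2416 kWh/t
With EF = 0.86: W = 5.2416·0.86 = 4.5078 kWh/t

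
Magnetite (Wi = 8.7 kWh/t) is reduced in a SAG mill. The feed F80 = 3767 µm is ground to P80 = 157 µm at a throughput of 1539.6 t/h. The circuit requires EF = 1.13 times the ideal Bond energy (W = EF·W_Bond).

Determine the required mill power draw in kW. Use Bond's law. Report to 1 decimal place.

P = 9613.6 kW

W = 10·Wi·(P80^(-½) − F80^(-½))
W = 10·8.7·(1/√157 − 1/√3767) = 10·8.7·(0.063516) = 5.5259 kWh/t
Corrected W = EF·W_Bond = 1.13·5.5259 = 6.2442 kWh/t
P = W·T = 6.2442·1539.6 = 9613.6 kW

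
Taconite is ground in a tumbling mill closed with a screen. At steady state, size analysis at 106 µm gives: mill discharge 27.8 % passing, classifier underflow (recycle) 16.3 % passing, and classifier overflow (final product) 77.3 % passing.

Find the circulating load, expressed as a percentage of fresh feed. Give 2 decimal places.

CL = 430.43 %

Mass balance on the −106 µm fraction:
(1+r)·d = r·u + o ⇒ r = (o−d)/(d−u)
r = (77.3 − 27.8)/(27.8 − 16.3) = 49.5/11.5 = 4.3043
CL = 100·r = 430.43 %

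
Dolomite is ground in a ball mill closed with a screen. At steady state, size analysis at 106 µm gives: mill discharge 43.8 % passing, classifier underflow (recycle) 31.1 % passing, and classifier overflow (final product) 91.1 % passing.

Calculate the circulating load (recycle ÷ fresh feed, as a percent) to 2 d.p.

Let r = R/F. Size balance at 106 µm:
(1+r)d = ru + o → r = (o−d)/(d−u)
r = (91.1 − 43.8)/(43.8 − 31.1) = 47.3/12.7 = 3.7244
CL = 100·r = 372.44 %

CL = 372.44 %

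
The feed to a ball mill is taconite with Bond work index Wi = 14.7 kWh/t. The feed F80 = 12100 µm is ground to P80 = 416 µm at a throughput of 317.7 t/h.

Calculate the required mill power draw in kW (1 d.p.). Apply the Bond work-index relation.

P = 1865.2 kW

Bond: W = 10·Wi·(1/√P80 − 1/√F80)
W = 10·14.7·(1/√416 − 1/√12100) = 10·14.7·(0.039938) = 5.8709 kWh/t
P_mill = W·ṁ = 5.8709·317.7 = 1865.2 kW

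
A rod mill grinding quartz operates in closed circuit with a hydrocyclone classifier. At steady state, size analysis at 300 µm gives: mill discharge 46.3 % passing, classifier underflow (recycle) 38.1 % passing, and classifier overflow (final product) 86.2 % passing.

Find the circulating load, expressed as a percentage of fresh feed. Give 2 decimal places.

Let r = R/F. Size balance at 300 µm:
(1+r)d = ru + o → r = (o−d)/(d−u)
r = (86.2 − 46.3)/(46.3 − 38.1) = 39.9/8.2 = 4.8659
CL = 100·r = 486.59 %

CL = 486.59 %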